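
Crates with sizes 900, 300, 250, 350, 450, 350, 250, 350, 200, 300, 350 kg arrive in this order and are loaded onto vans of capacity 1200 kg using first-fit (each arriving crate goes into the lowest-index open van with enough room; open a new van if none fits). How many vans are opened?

  900 → van 1 (new)  [load 900/1200]
  300 → van 1  [load 1200/1200]
  250 → van 2 (new)  [load 250/1200]
  350 → van 2  [load 600/1200]
  450 → van 2  [load 1050/1200]
  350 → van 3 (new)  [load 350/1200]
  250 → van 3  [load 600/1200]
  350 → van 3  [load 950/1200]
  200 → van 3  [load 1150/1200]
  300 → van 4 (new)  [load 300/1200]
  350 → van 4  [load 650/1200]
4 vans opened.

4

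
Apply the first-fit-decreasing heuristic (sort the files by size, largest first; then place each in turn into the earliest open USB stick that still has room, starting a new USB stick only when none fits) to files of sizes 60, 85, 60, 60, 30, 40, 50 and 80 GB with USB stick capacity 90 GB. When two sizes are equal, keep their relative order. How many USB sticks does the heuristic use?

6

Sorted descending: 85, 80, 60, 60, 60, 50, 40, 30.
  85 → USB stick 1 (new)  [load 85/90]
  80 → USB stick 2 (new)  [load 80/90]
  60 → USB stick 3 (new)  [load 60/90]
  60 → USB stick 4 (new)  [load 60/90]
  60 → USB stick 5 (new)  [load 60/90]
  50 → USB stick 6 (new)  [load 50/90]
  40 → USB stick 6  [load 90/90]
  30 → USB stick 3  [load 90/90]
6 USB sticks opened.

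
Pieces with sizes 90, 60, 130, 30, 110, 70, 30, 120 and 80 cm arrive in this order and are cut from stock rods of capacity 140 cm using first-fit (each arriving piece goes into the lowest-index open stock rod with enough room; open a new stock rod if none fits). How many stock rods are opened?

  90 → stock rod 1 (new)  [load 90/140]
  60 → stock rod 2 (new)  [load 60/140]
  130 → stock rod 3 (new)  [load 130/140]
  30 → stock rod 1  [load 120/140]
  110 → stock rod 4 (new)  [load 110/140]
  70 → stock rod 2  [load 130/140]
  30 → stock rod 4  [load 140/140]
  120 → stock rod 5 (new)  [load 120/140]
  80 → stock rod 6 (new)  [load 80/140]
6 stock rods opened.

6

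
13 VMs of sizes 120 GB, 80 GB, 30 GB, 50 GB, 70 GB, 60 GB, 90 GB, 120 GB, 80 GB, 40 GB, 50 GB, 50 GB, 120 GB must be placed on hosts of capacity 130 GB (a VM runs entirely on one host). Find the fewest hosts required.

Total = 120 + 120 + 120 + 90 + 80 + 80 + 70 + 60 + 50 + 50 + 50 + 40 + 30 = 960 GB.
Lower bound: ⌈960/130⌉ = 8 hosts.
A packing using 8 hosts:
  host 1: 120 = 120
  host 2: 120 = 120
  host 3: 120 = 120
  host 4: 90 + 40 = 130
  host 5: 80 + 50 = 130
  host 6: 80 + 50 = 130
  host 7: 70 + 60 = 130
  host 8: 50 + 30 = 80
This matches the lower bound, so 8 is optimal.

8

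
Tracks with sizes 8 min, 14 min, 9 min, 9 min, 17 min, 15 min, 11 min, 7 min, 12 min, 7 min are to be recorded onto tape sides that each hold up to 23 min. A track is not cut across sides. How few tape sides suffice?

5

Total = 17 + 15 + 14 + 12 + 11 + 9 + 9 + 8 + 7 + 7 = 109 min.
Lower bound: ⌈109/23⌉ = 5 tape sides.
A packing using 5 tape sides:
  side 1: 17 = 17
  side 2: 15 + 8 = 23
  side 3: 14 + 9 = 23
  side 4: 12 + 11 = 23
  side 5: 9 + 7 + 7 = 23
This matches the lower bound, so 5 is optimal.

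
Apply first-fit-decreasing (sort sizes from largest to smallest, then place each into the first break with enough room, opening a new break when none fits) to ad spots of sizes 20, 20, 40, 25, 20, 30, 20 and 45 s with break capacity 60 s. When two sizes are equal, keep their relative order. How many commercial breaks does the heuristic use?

4

Sorted descending: 45, 40, 30, 25, 20, 20, 20, 20.
  45 → break 1 (new)  [load 45/60]
  40 → break 2 (new)  [load 40/60]
  30 → break 3 (new)  [load 30/60]
  25 → break 3  [load 55/60]
  20 → break 2  [load 60/60]
  20 → break 4 (new)  [load 20/60]
  20 → break 4  [load 40/60]
  20 → break 4  [load 60/60]
4 commercial breaks opened.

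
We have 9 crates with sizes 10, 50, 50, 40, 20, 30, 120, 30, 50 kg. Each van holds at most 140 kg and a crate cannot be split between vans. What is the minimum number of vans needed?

Total = 120 + 50 + 50 + 50 + 40 + 30 + 30 + 20 + 10 = 400 kg.
Lower bound: ⌈400/140⌉ = 3 vans.
A packing using 3 vans:
  van 1: 120 + 20 = 140
  van 2: 50 + 50 + 40 = 140
  van 3: 50 + 30 + 30 + 10 = 120
This matches the lower bound, so 3 is optimal.

3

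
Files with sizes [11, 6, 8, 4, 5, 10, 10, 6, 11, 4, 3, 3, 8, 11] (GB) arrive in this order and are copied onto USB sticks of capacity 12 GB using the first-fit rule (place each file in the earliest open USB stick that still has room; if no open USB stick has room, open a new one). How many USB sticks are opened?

  11 → USB stick 1 (new)  [load 11/12]
  6 → USB stick 2 (new)  [load 6/12]
  8 → USB stick 3 (new)  [load 8/12]
  4 → USB stick 2  [load 10/12]
  5 → USB stick 4 (new)  [load 5/12]
  10 → USB stick 5 (new)  [load 10/12]
  10 → USB stick 6 (new)  [load 10/12]
  6 → USB stick 4  [load 11/12]
  11 → USB stick 7 (new)  [load 11/12]
  4 → USB stick 3  [load 12/12]
  3 → USB stick 8 (new)  [load 3/12]
  3 → USB stick 8  [load 6/12]
  8 → USB stick 9 (new)  [load 8/12]
  11 → USB stick 10 (new)  [load 11/12]
10 USB sticks opened.

10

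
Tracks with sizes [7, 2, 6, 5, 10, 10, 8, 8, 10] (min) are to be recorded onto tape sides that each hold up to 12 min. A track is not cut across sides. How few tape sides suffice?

Total = 10 + 10 + 10 + 8 + 8 + 7 + 6 + 5 + 2 = 66 min.
Lower bound: ⌈66/12⌉ = 6 tape sides.
A packing using 7 tape sides:
  side 1: 10 + 2 = 12
  side 2: 10 = 10
  side 3: 10 = 10
  side 4: 8 = 8
  side 5: 8 = 8
  side 6: 7 + 5 = 12
  side 7: 6 = 6
No arrangement into 6 tape sides stays within capacity, so 7 is optimal.

7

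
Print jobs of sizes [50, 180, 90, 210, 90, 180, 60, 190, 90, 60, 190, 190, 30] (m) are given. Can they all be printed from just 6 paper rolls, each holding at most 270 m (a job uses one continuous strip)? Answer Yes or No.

Total = 1610 m; ⌈1610/270⌉ = 6.
The bound of 6 does not rule out 6, but exhaustive search shows no assignment into 6 paper rolls of capacity 270 m exists — the minimum is 7.

No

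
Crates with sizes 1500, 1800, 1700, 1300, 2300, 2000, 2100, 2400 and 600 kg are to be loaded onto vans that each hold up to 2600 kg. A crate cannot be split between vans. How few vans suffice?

8

Total = 2400 + 2300 + 2100 + 2000 + 1800 + 1700 + 1500 + 1300 + 600 = 15700 kg.
Lower bound: ⌈15700/2600⌉ = 7 vans.
A packing using 8 vans:
  van 1: 2400 = 2400
  van 2: 2300 = 2300
  van 3: 2100 = 2100
  van 4: 2000 + 600 = 2600
  van 5: 1800 = 1800
  van 6: 1700 = 1700
  van 7: 1500 = 1500
  van 8: 1300 = 1300
No arrangement into 7 vans stays within capacity, so 8 is optimal.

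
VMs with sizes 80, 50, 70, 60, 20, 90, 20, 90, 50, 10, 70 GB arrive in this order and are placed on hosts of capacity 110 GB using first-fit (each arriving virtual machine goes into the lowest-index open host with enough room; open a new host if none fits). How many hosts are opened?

  80 → host 1 (new)  [load 80/110]
  50 → host 2 (new)  [load 50/110]
  70 → host 3 (new)  [load 70/110]
  60 → host 2  [load 110/110]
  20 → host 1  [load 100/110]
  90 → host 4 (new)  [load 90/110]
  20 → host 3  [load 90/110]
  90 → host 5 (new)  [load 90/110]
  50 → host 6 (new)  [load 50/110]
  10 → host 1  [load 110/110]
  70 → host 7 (new)  [load 70/110]
7 hosts opened.

7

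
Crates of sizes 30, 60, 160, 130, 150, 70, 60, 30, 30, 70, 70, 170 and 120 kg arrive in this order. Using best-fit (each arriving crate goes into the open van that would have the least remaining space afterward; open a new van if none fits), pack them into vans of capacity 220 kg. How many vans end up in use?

6

  30 → van 1 (new)  [load 30/220]
  60 → van 1  [load 90/220]
  160 → van 2 (new)  [load 160/220]
  130 → van 1  [load 220/220]
  150 → van 3 (new)  [load 150/220]
  70 → van 3  [load 220/220]
  60 → van 2  [load 220/220]
  30 → van 4 (new)  [load 30/220]
  30 → van 4  [load 60/220]
  70 → van 4  [load 130/220]
  70 → van 4  [load 200/220]
  170 → van 5 (new)  [load 170/220]
  120 → van 6 (new)  [load 120/220]
6 vans opened.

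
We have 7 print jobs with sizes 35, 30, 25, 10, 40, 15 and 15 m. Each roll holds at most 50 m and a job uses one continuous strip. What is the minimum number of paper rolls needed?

4

Total = 40 + 35 + 30 + 25 + 15 + 15 + 10 = 170 m.
Lower bound: ⌈170/50⌉ = 4 paper rolls.
A packing using 4 paper rolls:
  roll 1: 40 + 10 = 50
  roll 2: 35 + 15 = 50
  roll 3: 30 + 15 = 45
  roll 4: 25 = 25
This matches the lower bound, so 4 is optimal.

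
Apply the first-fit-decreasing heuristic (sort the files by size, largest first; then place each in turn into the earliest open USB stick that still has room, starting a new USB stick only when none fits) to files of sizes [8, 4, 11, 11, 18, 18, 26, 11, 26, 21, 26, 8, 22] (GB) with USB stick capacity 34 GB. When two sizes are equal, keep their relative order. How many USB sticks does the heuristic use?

Sorted descending: 26, 26, 26, 22, 21, 18, 18, 11, 11, 11, 8, 8, 4.
  26 → USB stick 1 (new)  [load 26/34]
  26 → USB stick 2 (new)  [load 26/34]
  26 → USB stick 3 (new)  [load 26/34]
  22 → USB stick 4 (new)  [load 22/34]
  21 → USB stick 5 (new)  [load 21/34]
  18 → USB stick 6 (new)  [load 18/34]
  18 → USB stick 7 (new)  [load 18/34]
  11 → USB stick 4  [load 33/34]
  11 → USB stick 5  [load 32/34]
  11 → USB stick 6  [load 29/34]
  8 → USB stick 1  [load 34/34]
  8 → USB stick 2  [load 34/34]
  4 → USB stick 3  [load 30/34]
7 USB sticks opened.

7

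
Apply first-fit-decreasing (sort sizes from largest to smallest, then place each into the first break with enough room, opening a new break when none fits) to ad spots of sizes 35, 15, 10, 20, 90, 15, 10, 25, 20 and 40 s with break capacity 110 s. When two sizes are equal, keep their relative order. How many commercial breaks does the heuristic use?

Sorted descending: 90, 40, 35, 25, 20, 20, 15, 15, 10, 10.
  90 → break 1 (new)  [load 90/110]
  40 → break 2 (new)  [load 40/110]
  35 → break 2  [load 75/110]
  25 → break 2  [load 100/110]
  20 → break 1  [load 110/110]
  20 → break 3 (new)  [load 20/110]
  15 → break 3  [load 35/110]
  15 → break 3  [load 50/110]
  10 → break 2  [load 110/110]
  10 → break 3  [load 60/110]
3 commercial breaks opened.

3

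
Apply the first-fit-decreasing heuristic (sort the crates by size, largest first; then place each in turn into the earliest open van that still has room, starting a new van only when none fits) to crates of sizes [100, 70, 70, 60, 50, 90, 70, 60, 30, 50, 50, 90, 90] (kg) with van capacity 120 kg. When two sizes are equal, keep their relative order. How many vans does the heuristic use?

Sorted descending: 100, 90, 90, 90, 70, 70, 70, 60, 60, 50, 50, 50, 30.
  100 → van 1 (new)  [load 100/120]
  90 → van 2 (new)  [load 90/120]
  90 → van 3 (new)  [load 90/120]
  90 → van 4 (new)  [load 90/120]
  70 → van 5 (new)  [load 70/120]
  70 → van 6 (new)  [load 70/120]
  70 → van 7 (new)  [load 70/120]
  60 → van 8 (new)  [load 60/120]
  60 → van 8  [load 120/120]
  50 → van 5  [load 120/120]
  50 → van 6  [load 120/120]
  50 → van 7  [load 120/120]
  30 → van 2  [load 120/120]
8 vans opened.

8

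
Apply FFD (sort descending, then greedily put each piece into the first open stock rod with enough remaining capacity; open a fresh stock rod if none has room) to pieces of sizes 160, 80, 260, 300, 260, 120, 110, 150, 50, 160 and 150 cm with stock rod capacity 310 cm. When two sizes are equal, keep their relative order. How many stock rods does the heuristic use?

Sorted descending: 300, 260, 260, 160, 160, 150, 150, 120, 110, 80, 50.
  300 → stock rod 1 (new)  [load 300/310]
  260 → stock rod 2 (new)  [load 260/310]
  260 → stock rod 3 (new)  [load 260/310]
  160 → stock rod 4 (new)  [load 160/310]
  160 → stock rod 5 (new)  [load 160/310]
  150 → stock rod 4  [load 310/310]
  150 → stock rod 5  [load 310/310]
  120 → stock rod 6 (new)  [load 120/310]
  110 → stock rod 6  [load 230/310]
  80 → stock rod 6  [load 310/310]
  50 → stock rod 2  [load 310/310]
6 stock rods opened.

6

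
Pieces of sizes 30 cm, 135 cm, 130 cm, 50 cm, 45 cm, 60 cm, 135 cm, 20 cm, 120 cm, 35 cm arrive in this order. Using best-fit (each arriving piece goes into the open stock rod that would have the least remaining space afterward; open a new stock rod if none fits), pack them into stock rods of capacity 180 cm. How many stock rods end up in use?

  30 → stock rod 1 (new)  [load 30/180]
  135 → stock rod 1  [load 165/180]
  130 → stock rod 2 (new)  [load 130/180]
  50 → stock rod 2  [load 180/180]
  45 → stock rod 3 (new)  [load 45/180]
  60 → stock rod 3  [load 105/180]
  135 → stock rod 4 (new)  [load 135/180]
  20 → stock rod 4  [load 155/180]
  120 → stock rod 5 (new)  [load 120/180]
  35 → stock rod 5  [load 155/180]
5 stock rods opened.

5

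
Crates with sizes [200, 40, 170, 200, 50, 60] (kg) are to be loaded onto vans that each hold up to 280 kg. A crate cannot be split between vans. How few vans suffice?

Total = 200 + 200 + 170 + 60 + 50 + 40 = 720 kg.
Lower bound: ⌈720/280⌉ = 3 vans.
A packing using 3 vans:
  van 1: 200 + 60 = 260
  van 2: 200 + 50 = 250
  van 3: 170 + 40 = 210
This matches the lower bound, so 3 is optimal.

3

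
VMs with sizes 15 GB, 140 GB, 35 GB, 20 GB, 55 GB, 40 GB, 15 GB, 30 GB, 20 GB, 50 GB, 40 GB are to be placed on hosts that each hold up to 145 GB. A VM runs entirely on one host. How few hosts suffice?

Total = 140 + 55 + 50 + 40 + 40 + 35 + 30 + 20 + 20 + 15 + 15 = 460 GB.
Lower bound: ⌈460/145⌉ = 4 hosts.
A packing using 4 hosts:
  host 1: 140 = 140
  host 2: 55 + 50 + 40 = 145
  host 3: 40 + 35 + 30 + 20 + 20 = 145
  host 4: 15 + 15 = 30
This matches the lower bound, so 4 is optimal.

4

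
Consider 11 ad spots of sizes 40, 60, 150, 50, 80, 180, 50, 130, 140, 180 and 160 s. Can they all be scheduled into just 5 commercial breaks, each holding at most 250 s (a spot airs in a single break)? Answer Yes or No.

No

Total = 1220 s; ⌈1220/250⌉ = 5.
6 ad spots each exceed half the capacity and cannot share a break, forcing at least 6 commercial breaks.
At least 6 commercial breaks are required, but only 5 are allowed.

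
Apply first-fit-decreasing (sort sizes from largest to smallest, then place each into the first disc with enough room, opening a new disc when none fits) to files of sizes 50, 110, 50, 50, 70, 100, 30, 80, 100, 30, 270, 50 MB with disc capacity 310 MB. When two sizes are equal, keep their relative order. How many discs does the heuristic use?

4

Sorted descending: 270, 110, 100, 100, 80, 70, 50, 50, 50, 50, 30, 30.
  270 → disc 1 (new)  [load 270/310]
  110 → disc 2 (new)  [load 110/310]
  100 → disc 2  [load 210/310]
  100 → disc 2  [load 310/310]
  80 → disc 3 (new)  [load 80/310]
  70 → disc 3  [load 150/310]
  50 → disc 3  [load 200/310]
  50 → disc 3  [load 250/310]
  50 → disc 3  [load 300/310]
  50 → disc 4 (new)  [load 50/310]
  30 → disc 1  [load 300/310]
  30 → disc 4  [load 80/310]
4 discs opened.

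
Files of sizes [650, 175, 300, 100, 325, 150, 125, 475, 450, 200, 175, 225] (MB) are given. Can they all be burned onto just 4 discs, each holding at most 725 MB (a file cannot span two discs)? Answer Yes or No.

Total = 3350 MB; ⌈3350/725⌉ = 5.
At least 5 discs are required, but only 4 are allowed.

No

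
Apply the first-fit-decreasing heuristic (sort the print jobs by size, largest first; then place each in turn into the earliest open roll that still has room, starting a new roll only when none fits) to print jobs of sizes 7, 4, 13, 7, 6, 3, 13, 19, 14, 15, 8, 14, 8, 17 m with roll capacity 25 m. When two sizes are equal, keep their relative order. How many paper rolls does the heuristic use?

Sorted descending: 19, 17, 15, 14, 14, 13, 13, 8, 8, 7, 7, 6, 4, 3.
  19 → roll 1 (new)  [load 19/25]
  17 → roll 2 (new)  [load 17/25]
  15 → roll 3 (new)  [load 15/25]
  14 → roll 4 (new)  [load 14/25]
  14 → roll 5 (new)  [load 14/25]
  13 → roll 6 (new)  [load 13/25]
  13 → roll 7 (new)  [load 13/25]
  8 → roll 2  [load 25/25]
  8 → roll 3  [load 23/25]
  7 → roll 4  [load 21/25]
  7 → roll 5  [load 21/25]
  6 → roll 1  [load 25/25]
  4 → roll 4  [load 25/25]
  3 → roll 5  [load 24/25]
7 paper rolls opened.

7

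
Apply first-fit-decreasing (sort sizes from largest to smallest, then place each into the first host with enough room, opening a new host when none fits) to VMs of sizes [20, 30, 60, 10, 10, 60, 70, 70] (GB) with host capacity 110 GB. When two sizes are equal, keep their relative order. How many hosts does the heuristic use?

4

Sorted descending: 70, 70, 60, 60, 30, 20, 10, 10.
  70 → host 1 (new)  [load 70/110]
  70 → host 2 (new)  [load 70/110]
  60 → host 3 (new)  [load 60/110]
  60 → host 4 (new)  [load 60/110]
  30 → host 1  [load 100/110]
  20 → host 2  [load 90/110]
  10 → host 1  [load 110/110]
  10 → host 2  [load 100/110]
4 hosts opened.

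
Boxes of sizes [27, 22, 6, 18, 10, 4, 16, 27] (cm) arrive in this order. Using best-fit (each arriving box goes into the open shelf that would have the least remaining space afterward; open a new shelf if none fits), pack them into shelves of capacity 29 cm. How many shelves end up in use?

5

  27 → shelf 1 (new)  [load 27/29]
  22 → shelf 2 (new)  [load 22/29]
  6 → shelf 2  [load 28/29]
  18 → shelf 3 (new)  [load 18/29]
  10 → shelf 3  [load 28/29]
  4 → shelf 4 (new)  [load 4/29]
  16 → shelf 4  [load 20/29]
  27 → shelf 5 (new)  [load 27/29]
5 shelves opened.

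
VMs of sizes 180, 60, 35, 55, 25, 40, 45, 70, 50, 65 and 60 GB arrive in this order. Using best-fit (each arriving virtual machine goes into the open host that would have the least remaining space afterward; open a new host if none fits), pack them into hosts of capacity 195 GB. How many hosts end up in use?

  180 → host 1 (new)  [load 180/195]
  60 → host 2 (new)  [load 60/195]
  35 → host 2  [load 95/195]
  55 → host 2  [load 150/195]
  25 → host 2  [load 175/195]
  40 → host 3 (new)  [load 40/195]
  45 → host 3  [load 85/195]
  70 → host 3  [load 155/195]
  50 → host 4 (new)  [load 50/195]
  65 → host 4  [load 115/195]
  60 → host 4  [load 175/195]
4 hosts opened.

4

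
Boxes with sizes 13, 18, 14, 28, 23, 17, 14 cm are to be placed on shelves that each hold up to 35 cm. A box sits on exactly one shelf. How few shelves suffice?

5

Total = 28 + 23 + 18 + 17 + 14 + 14 + 13 = 127 cm.
Lower bound: ⌈127/35⌉ = 4 shelves.
A packing using 5 shelves:
  shelf 1: 28 = 28
  shelf 2: 23 = 23
  shelf 3: 18 + 17 = 35
  shelf 4: 14 + 14 = 28
  shelf 5: 13 = 13
No arrangement into 4 shelves stays within capacity, so 5 is optimal.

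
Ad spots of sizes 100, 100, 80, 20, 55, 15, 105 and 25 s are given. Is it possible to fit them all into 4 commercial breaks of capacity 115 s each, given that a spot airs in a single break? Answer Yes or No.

No

Total = 500 s; ⌈500/115⌉ = 5.
At least 5 commercial breaks are required, but only 4 are allowed.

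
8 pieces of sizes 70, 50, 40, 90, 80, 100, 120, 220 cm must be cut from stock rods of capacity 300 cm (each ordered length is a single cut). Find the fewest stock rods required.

Total = 220 + 120 + 100 + 90 + 80 + 70 + 50 + 40 = 770 cm.
Lower bound: ⌈770/300⌉ = 3 stock rods.
A packing using 3 stock rods:
  stock rod 1: 220 + 80 = 300
  stock rod 2: 120 + 100 + 70 = 290
  stock rod 3: 90 + 50 + 40 = 180
This matches the lower bound, so 3 is optimal.

3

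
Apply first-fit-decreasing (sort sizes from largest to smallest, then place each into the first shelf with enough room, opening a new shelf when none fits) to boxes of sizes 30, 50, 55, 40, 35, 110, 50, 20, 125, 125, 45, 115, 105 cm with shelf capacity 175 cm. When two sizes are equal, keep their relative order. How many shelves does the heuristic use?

6

Sorted descending: 125, 125, 115, 110, 105, 55, 50, 50, 45, 40, 35, 30, 20.
  125 → shelf 1 (new)  [load 125/175]
  125 → shelf 2 (new)  [load 125/175]
  115 → shelf 3 (new)  [load 115/175]
  110 → shelf 4 (new)  [load 110/175]
  105 → shelf 5 (new)  [load 105/175]
  55 → shelf 3  [load 170/175]
  50 → shelf 1  [load 175/175]
  50 → shelf 2  [load 175/175]
  45 → shelf 4  [load 155/175]
  40 → shelf 5  [load 145/175]
  35 → shelf 6 (new)  [load 35/175]
  30 → shelf 5  [load 175/175]
  20 → shelf 4  [load 175/175]
6 shelves opened.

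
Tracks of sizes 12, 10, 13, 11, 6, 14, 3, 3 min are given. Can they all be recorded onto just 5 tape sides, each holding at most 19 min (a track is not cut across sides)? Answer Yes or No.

Yes

A valid assignment using 5 tape sides:
  side 1: 14 + 3 = 17
  side 2: 13 + 6 = 19
  side 3: 12 + 3 = 15
  side 4: 11 = 11
  side 5: 10 = 10
Every load is within 19 min, so 5 tape sides suffice.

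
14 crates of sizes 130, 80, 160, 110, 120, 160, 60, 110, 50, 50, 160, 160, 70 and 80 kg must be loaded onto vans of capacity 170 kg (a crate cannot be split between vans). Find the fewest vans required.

10

Total = 160 + 160 + 160 + 160 + 130 + 120 + 110 + 110 + 80 + 80 + 70 + 60 + 50 + 50 = 1500 kg.
Lower bound: ⌈1500/170⌉ = 9 vans.
A packing using 10 vans:
  van 1: 160 = 160
  van 2: 160 = 160
  van 3: 160 = 160
  van 4: 160 = 160
  van 5: 130 = 130
  van 6: 120 + 50 = 170
  van 7: 110 + 60 = 170
  van 8: 110 + 50 = 160
  van 9: 80 + 80 = 160
  van 10: 70 = 70
No arrangement into 9 vans stays within capacity, so 10 is optimal.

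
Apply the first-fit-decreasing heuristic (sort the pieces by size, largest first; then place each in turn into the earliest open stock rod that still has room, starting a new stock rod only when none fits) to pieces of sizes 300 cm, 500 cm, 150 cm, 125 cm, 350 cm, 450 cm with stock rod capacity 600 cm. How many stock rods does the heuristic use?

Sorted descending: 500, 450, 350, 300, 150, 125.
  500 → stock rod 1 (new)  [load 500/600]
  450 → stock rod 2 (new)  [load 450/600]
  350 → stock rod 3 (new)  [load 350/600]
  300 → stock rod 4 (new)  [load 300/600]
  150 → stock rod 2  [load 600/600]
  125 → stock rod 3  [load 475/600]
4 stock rods opened.

4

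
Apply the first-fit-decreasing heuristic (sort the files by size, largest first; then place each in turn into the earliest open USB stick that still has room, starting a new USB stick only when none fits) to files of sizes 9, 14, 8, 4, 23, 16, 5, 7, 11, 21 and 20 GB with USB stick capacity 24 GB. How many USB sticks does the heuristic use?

6

Sorted descending: 23, 21, 20, 16, 14, 11, 9, 8, 7, 5, 4.
  23 → USB stick 1 (new)  [load 23/24]
  21 → USB stick 2 (new)  [load 21/24]
  20 → USB stick 3 (new)  [load 20/24]
  16 → USB stick 4 (new)  [load 16/24]
  14 → USB stick 5 (new)  [load 14/24]
  11 → USB stick 6 (new)  [load 11/24]
  9 → USB stick 5  [load 23/24]
  8 → USB stick 4  [load 24/24]
  7 → USB stick 6  [load 18/24]
  5 → USB stick 6  [load 23/24]
  4 → USB stick 3  [load 24/24]
6 USB sticks opened.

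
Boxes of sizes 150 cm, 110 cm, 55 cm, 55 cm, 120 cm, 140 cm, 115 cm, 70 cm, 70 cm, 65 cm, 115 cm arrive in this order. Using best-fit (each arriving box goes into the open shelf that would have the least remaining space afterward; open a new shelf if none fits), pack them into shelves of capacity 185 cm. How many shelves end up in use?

  150 → shelf 1 (new)  [load 150/185]
  110 → shelf 2 (new)  [load 110/185]
  55 → shelf 2  [load 165/185]
  55 → shelf 3 (new)  [load 55/185]
  120 → shelf 3  [load 175/185]
  140 → shelf 4 (new)  [load 140/185]
  115 → shelf 5 (new)  [load 115/185]
  70 → shelf 5  [load 185/185]
  70 → shelf 6 (new)  [load 70/185]
  65 → shelf 6  [load 135/185]
  115 → shelf 7 (new)  [load 115/185]
7 shelves opened.

7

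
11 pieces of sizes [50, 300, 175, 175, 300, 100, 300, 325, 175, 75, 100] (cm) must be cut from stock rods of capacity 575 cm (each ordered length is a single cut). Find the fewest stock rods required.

Total = 325 + 300 + 300 + 300 + 175 + 175 + 175 + 100 + 100 + 75 + 50 = 2075 cm.
Lower bound: ⌈2075/575⌉ = 4 stock rods.
A packing using 4 stock rods:
  stock rod 1: 325 + 175 + 75 = 575
  stock rod 2: 300 + 175 + 100 = 575
  stock rod 3: 300 + 175 + 100 = 575
  stock rod 4: 300 + 50 = 350
This matches the lower bound, so 4 is optimal.

4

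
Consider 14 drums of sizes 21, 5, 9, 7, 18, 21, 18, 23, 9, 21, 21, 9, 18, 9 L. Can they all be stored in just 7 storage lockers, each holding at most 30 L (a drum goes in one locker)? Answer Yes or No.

Total = 209 L; ⌈209/30⌉ = 7.
8 drums each exceed half the capacity and cannot share a locker, forcing at least 8 storage lockers.
At least 8 storage lockers are required, but only 7 are allowed.

No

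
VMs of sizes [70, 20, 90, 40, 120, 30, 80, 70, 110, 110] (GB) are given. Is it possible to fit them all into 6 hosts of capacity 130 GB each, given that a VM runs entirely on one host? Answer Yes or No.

Total = 740 GB; ⌈740/130⌉ = 6.
7 VMs each exceed half the capacity and cannot share a host, forcing at least 7 hosts.
At least 7 hosts are required, but only 6 are allowed.

No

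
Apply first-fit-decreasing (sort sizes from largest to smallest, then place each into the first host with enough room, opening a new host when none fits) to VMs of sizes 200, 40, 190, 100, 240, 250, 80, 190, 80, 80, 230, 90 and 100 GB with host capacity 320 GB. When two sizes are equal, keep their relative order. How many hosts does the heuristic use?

7

Sorted descending: 250, 240, 230, 200, 190, 190, 100, 100, 90, 80, 80, 80, 40.
  250 → host 1 (new)  [load 250/320]
  240 → host 2 (new)  [load 240/320]
  230 → host 3 (new)  [load 230/320]
  200 → host 4 (new)  [load 200/320]
  190 → host 5 (new)  [load 190/320]
  190 → host 6 (new)  [load 190/320]
  100 → host 4  [load 300/320]
  100 → host 5  [load 290/320]
  90 → host 3  [load 320/320]
  80 → host 2  [load 320/320]
  80 → host 6  [load 270/320]
  80 → host 7 (new)  [load 80/320]
  40 → host 1  [load 290/320]
7 hosts opened.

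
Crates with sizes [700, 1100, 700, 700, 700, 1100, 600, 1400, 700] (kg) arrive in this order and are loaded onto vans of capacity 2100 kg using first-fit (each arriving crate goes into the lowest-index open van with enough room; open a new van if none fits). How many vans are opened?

4

  700 → van 1 (new)  [load 700/2100]
  1100 → van 1  [load 1800/2100]
  700 → van 2 (new)  [load 700/2100]
  700 → van 2  [load 1400/2100]
  700 → van 2  [load 2100/2100]
  1100 → van 3 (new)  [load 1100/2100]
  600 → van 3  [load 1700/2100]
  1400 → van 4 (new)  [load 1400/2100]
  700 → van 4  [load 2100/2100]
4 vans opened.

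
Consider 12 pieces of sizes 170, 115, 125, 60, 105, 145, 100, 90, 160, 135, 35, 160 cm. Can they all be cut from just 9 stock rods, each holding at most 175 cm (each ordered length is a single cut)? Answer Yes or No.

Total = 1400 cm; ⌈1400/175⌉ = 8.
10 pieces each exceed half the capacity and cannot share a stock rod, forcing at least 10 stock rods.
At least 10 stock rods are required, but only 9 are allowed.

No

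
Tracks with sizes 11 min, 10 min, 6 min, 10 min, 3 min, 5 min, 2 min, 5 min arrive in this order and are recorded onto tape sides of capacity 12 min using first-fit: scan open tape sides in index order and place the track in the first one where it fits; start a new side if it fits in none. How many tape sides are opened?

5

  11 → side 1 (new)  [load 11/12]
  10 → side 2 (new)  [load 10/12]
  6 → side 3 (new)  [load 6/12]
  10 → side 4 (new)  [load 10/12]
  3 → side 3  [load 9/12]
  5 → side 5 (new)  [load 5/12]
  2 → side 2  [load 12/12]
  5 → side 5  [load 10/12]
5 tape sides opened.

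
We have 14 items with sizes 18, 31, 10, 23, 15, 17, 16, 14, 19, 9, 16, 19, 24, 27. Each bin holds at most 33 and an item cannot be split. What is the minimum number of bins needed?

9

Total = 31 + 27 + 24 + 23 + 19 + 19 + 18 + 17 + 16 + 16 + 15 + 14 + 10 + 9 = 258.
Lower bound: ⌈258/33⌉ = 8 bins.
A packing using 9 bins:
  bin 1: 31 = 31
  bin 2: 27 = 27
  bin 3: 24 + 9 = 33
  bin 4: 23 + 10 = 33
  bin 5: 19 + 14 = 33
  bin 6: 19 = 19
  bin 7: 18 + 15 = 33
  bin 8: 17 + 16 = 33
  bin 9: 16 = 16
No arrangement into 8 bins stays within capacity, so 9 is optimal.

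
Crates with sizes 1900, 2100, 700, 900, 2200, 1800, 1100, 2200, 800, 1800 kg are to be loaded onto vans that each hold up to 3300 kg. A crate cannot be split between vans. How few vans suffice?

Total = 2200 + 2200 + 2100 + 1900 + 1800 + 1800 + 1100 + 900 + 800 + 700 = 15500 kg.
Lower bound: ⌈15500/3300⌉ = 5 vans.
Also, 6 crates each exceed 1650 kg, and no two of those can share a van, so at least 6 vans are needed.
A packing using 6 vans:
  van 1: 2200 + 1100 = 3300
  van 2: 2200 + 900 = 3100
  van 3: 2100 + 800 = 2900
  van 4: 1900 + 700 = 2600
  van 5: 1800 = 1800
  van 6: 1800 = 1800
This matches the lower bound, so 6 is optimal.

6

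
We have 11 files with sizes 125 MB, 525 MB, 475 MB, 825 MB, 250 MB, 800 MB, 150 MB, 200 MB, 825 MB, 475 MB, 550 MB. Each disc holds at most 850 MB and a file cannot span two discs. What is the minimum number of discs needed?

Total = 825 + 825 + 800 + 550 + 525 + 475 + 475 + 250 + 200 + 150 + 125 = 5200 MB.
Lower bound: ⌈5200/850⌉ = 7 discs.
A packing using 7 discs:
  disc 1: 825 = 825
  disc 2: 825 = 825
  disc 3: 800 = 800
  disc 4: 550 + 250 = 800
  disc 5: 525 + 200 + 125 = 850
  disc 6: 475 + 150 = 625
  disc 7: 475 = 475
This matches the lower bound, so 7 is optimal.

7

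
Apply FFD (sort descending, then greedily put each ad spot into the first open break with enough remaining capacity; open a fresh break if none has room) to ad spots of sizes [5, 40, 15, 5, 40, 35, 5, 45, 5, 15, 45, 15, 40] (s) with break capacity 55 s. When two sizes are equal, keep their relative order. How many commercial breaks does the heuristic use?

6

Sorted descending: 45, 45, 40, 40, 40, 35, 15, 15, 15, 5, 5, 5, 5.
  45 → break 1 (new)  [load 45/55]
  45 → break 2 (new)  [load 45/55]
  40 → break 3 (new)  [load 40/55]
  40 → break 4 (new)  [load 40/55]
  40 → break 5 (new)  [load 40/55]
  35 → break 6 (new)  [load 35/55]
  15 → break 3  [load 55/55]
  15 → break 4  [load 55/55]
  15 → break 5  [load 55/55]
  5 → break 1  [load 50/55]
  5 → break 1  [load 55/55]
  5 → break 2  [load 50/55]
  5 → break 2  [load 55/55]
6 commercial breaks opened.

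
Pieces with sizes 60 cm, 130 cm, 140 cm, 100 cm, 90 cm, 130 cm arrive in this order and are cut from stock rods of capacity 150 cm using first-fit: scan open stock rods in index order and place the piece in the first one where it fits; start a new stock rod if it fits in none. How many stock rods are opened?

5

  60 → stock rod 1 (new)  [load 60/150]
  130 → stock rod 2 (new)  [load 130/150]
  140 → stock rod 3 (new)  [load 140/150]
  100 → stock rod 4 (new)  [load 100/150]
  90 → stock rod 1  [load 150/150]
  130 → stock rod 5 (new)  [load 130/150]
5 stock rods opened.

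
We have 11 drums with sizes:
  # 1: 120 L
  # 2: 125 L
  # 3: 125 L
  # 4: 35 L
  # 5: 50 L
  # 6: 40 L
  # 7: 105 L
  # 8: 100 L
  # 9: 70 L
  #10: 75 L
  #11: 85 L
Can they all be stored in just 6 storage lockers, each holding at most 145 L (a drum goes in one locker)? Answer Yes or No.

No

Total = 930 L; ⌈930/145⌉ = 7.
At least 7 storage lockers are required, but only 6 are allowed.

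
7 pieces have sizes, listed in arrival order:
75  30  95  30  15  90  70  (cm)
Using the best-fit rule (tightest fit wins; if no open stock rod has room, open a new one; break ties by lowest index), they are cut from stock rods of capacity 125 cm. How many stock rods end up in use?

  75 → stock rod 1 (new)  [load 75/125]
  30 → stock rod 1  [load 105/125]
  95 → stock rod 2 (new)  [load 95/125]
  30 → stock rod 2  [load 125/125]
  15 → stock rod 1  [load 120/125]
  90 → stock rod 3 (new)  [load 90/125]
  70 → stock rod 4 (new)  [load 70/125]
4 stock rods opened.

4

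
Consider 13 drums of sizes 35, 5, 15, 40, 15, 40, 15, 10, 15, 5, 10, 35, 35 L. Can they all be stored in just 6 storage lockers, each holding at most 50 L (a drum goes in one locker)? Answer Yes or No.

A valid assignment using 6 storage lockers:
  locker 1: 40 + 10 = 50
  locker 2: 40 + 10 = 50
  locker 3: 35 + 15 = 50
  locker 4: 35 + 15 = 50
  locker 5: 35 + 15 = 50
  locker 6: 15 + 5 + 5 = 25
Every load is within 50 L, so 6 storage lockers suffice.

Yes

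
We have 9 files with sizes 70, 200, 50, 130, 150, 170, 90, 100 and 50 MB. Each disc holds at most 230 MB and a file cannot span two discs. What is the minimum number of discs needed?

Total = 200 + 170 + 150 + 130 + 100 + 90 + 70 + 50 + 50 = 1010 MB.
Lower bound: ⌈1010/230⌉ = 5 discs.
A packing using 5 discs:
  disc 1: 200 = 200
  disc 2: 170 + 50 = 220
  disc 3: 150 + 70 = 220
  disc 4: 130 + 100 = 230
  disc 5: 90 + 50 = 140
This matches the lower bound, so 5 is optimal.

5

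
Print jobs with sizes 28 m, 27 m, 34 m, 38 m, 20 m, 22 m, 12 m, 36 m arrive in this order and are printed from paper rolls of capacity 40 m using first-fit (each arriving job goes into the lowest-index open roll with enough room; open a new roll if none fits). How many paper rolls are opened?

  28 → roll 1 (new)  [load 28/40]
  27 → roll 2 (new)  [load 27/40]
  34 → roll 3 (new)  [load 34/40]
  38 → roll 4 (new)  [load 38/40]
  20 → roll 5 (new)  [load 20/40]
  22 → roll 6 (new)  [load 22/40]
  12 → roll 1  [load 40/40]
  36 → roll 7 (new)  [load 36/40]
7 paper rolls opened.

7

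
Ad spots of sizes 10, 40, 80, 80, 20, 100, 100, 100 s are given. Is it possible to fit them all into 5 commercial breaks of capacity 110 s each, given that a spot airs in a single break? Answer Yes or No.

No

Total = 530 s; ⌈530/110⌉ = 5.
The bound of 5 does not rule out 5, but exhaustive search shows no assignment into 5 commercial breaks of capacity 110 s exists — the minimum is 6.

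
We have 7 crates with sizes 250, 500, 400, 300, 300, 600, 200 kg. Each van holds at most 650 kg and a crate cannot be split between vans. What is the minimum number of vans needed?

5

Total = 600 + 500 + 400 + 300 + 300 + 250 + 200 = 2550 kg.
Lower bound: ⌈2550/650⌉ = 4 vans.
A packing using 5 vans:
  van 1: 600 = 600
  van 2: 500 = 500
  van 3: 400 + 250 = 650
  van 4: 300 + 300 = 600
  van 5: 200 = 200
No arrangement into 4 vans stays within capacity, so 5 is optimal.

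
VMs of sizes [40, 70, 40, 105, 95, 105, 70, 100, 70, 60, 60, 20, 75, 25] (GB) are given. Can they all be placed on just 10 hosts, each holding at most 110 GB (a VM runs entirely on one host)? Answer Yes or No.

Yes

A valid assignment using 10 hosts:
  host 1: 105 = 105
  host 2: 105 = 105
  host 3: 100 = 100
  host 4: 95 = 95
  host 5: 75 + 25 = 100
  host 6: 70 + 40 = 110
  host 7: 70 + 40 = 110
  host 8: 70 + 20 = 90
  host 9: 60 = 60
  host 10: 60 = 60
Every load is within 110 GB, so 10 hosts suffice.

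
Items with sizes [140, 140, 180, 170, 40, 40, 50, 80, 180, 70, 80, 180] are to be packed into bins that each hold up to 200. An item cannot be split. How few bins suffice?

8

Total = 180 + 180 + 180 + 170 + 140 + 140 + 80 + 80 + 70 + 50 + 40 + 40 = 1350.
Lower bound: ⌈1350/200⌉ = 7 bins.
A packing using 8 bins:
  bin 1: 180 = 180
  bin 2: 180 = 180
  bin 3: 180 = 180
  bin 4: 170 = 170
  bin 5: 140 + 50 = 190
  bin 6: 140 + 40 = 180
  bin 7: 80 + 80 + 40 = 200
  bin 8: 70 = 70
No arrangement into 7 bins stays within capacity, so 8 is optimal.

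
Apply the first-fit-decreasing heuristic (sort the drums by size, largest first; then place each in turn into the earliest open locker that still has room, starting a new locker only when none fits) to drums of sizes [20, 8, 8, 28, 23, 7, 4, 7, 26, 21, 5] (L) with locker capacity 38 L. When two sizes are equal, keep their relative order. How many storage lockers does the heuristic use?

5

Sorted descending: 28, 26, 23, 21, 20, 8, 8, 7, 7, 5, 4.
  28 → locker 1 (new)  [load 28/38]
  26 → locker 2 (new)  [load 26/38]
  23 → locker 3 (new)  [load 23/38]
  21 → locker 4 (new)  [load 21/38]
  20 → locker 5 (new)  [load 20/38]
  8 → locker 1  [load 36/38]
  8 → locker 2  [load 34/38]
  7 → locker 3  [load 30/38]
  7 → locker 3  [load 37/38]
  5 → locker 4  [load 26/38]
  4 → locker 2  [load 38/38]
5 storage lockers opened.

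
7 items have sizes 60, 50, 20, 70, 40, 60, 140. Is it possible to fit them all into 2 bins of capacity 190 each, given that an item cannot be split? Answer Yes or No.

Total = 440; ⌈440/190⌉ = 3.
At least 3 bins are required, but only 2 are allowed.

No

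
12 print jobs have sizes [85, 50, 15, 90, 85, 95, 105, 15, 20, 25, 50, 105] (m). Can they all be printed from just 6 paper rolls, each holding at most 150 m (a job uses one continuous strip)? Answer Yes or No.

A valid assignment using 6 paper rolls:
  roll 1: 105 + 25 + 20 = 150
  roll 2: 105 + 15 + 15 = 135
  roll 3: 95 + 50 = 145
  roll 4: 90 + 50 = 140
  roll 5: 85 = 85
  roll 6: 85 = 85
Every load is within 150 m, so 6 paper rolls suffice.

Yes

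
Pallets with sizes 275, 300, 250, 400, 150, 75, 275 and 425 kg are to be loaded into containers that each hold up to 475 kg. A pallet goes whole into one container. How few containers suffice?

6

Total = 425 + 400 + 300 + 275 + 275 + 250 + 150 + 75 = 2150 kg.
Lower bound: ⌈2150/475⌉ = 5 containers.
Also, 6 pallets each exceed 475/2 kg, and no two of those can share a container, so at least 6 containers are needed.
A packing using 6 containers:
  container 1: 425 = 425
  container 2: 400 + 75 = 475
  container 3: 300 + 150 = 450
  container 4: 275 = 275
  container 5: 275 = 275
  container 6: 250 = 250
This matches the lower bound, so 6 is optimal.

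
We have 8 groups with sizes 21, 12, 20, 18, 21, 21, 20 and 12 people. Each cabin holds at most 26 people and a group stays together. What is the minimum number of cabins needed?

7

Total = 21 + 21 + 21 + 20 + 20 + 18 + 12 + 12 = 145 people.
Lower bound: ⌈145/26⌉ = 6 cabins.
A packing using 7 cabins:
  cabin 1: 21 = 21
  cabin 2: 21 = 21
  cabin 3: 21 = 21
  cabin 4: 20 = 20
  cabin 5: 20 = 20
  cabin 6: 18 = 18
  cabin 7: 12 + 12 = 24
No arrangement into 6 cabins stays within capacity, so 7 is optimal.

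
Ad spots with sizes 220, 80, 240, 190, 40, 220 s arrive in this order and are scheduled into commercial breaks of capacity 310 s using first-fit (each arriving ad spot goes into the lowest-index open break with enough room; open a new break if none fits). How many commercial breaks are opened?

  220 → break 1 (new)  [load 220/310]
  80 → break 1  [load 300/310]
  240 → break 2 (new)  [load 240/310]
  190 → break 3 (new)  [load 190/310]
  40 → break 2  [load 280/310]
  220 → break 4 (new)  [load 220/310]
4 commercial breaks opened.

4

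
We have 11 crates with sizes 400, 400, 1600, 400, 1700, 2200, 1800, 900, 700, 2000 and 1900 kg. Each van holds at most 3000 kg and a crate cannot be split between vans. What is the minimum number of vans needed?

6

Total = 2200 + 2000 + 1900 + 1800 + 1700 + 1600 + 900 + 700 + 400 + 400 + 400 = 14000 kg.
Lower bound: ⌈14000/3000⌉ = 5 vans.
Also, 6 crates each exceed 1500 kg, and no two of those can share a van, so at least 6 vans are needed.
A packing using 6 vans:
  van 1: 2200 + 700 = 2900
  van 2: 2000 + 900 = 2900
  van 3: 1900 + 400 + 400 = 2700
  van 4: 1800 + 400 = 2200
  van 5: 1700 = 1700
  van 6: 1600 = 1600
This matches the lower bound, so 6 is optimal.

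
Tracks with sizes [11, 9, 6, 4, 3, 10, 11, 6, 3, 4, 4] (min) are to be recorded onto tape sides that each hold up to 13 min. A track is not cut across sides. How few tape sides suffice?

Total = 11 + 11 + 10 + 9 + 6 + 6 + 4 + 4 + 4 + 3 + 3 = 71 min.
Lower bound: ⌈71/13⌉ = 6 tape sides.
A packing using 6 tape sides:
  side 1: 11 = 11
  side 2: 11 = 11
  side 3: 10 + 3 = 13
  side 4: 9 + 4 = 13
  side 5: 6 + 6 = 12
  side 6: 4 + 4 + 3 = 11
This matches the lower bound, so 6 is optimal.

6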